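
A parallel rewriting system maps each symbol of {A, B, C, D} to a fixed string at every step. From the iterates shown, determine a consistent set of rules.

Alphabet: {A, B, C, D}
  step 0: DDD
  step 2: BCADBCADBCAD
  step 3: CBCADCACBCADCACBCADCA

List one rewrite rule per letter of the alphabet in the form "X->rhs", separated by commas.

A->AD, B->C, C->BC, D->CA

  step 2 ⇒ step 3: BCADBCADBCAD ⇒ C·BC·AD·CA·C·BC·AD·CA·C·BC·AD·CA
    A ↦ AD
    B ↦ C
    C ↦ BC
    D ↦ CA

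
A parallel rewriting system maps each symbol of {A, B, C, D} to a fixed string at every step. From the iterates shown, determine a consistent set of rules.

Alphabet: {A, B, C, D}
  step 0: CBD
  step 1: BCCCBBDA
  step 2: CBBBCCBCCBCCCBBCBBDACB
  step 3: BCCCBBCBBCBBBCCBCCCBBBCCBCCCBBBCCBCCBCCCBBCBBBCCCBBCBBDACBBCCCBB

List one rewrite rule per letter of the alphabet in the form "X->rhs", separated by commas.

  step 2 ⇒ step 3: CBBBCCBCCBCCCBBCBBDACB ⇒ BCC·CBB·CBB·CBB·BCC·BCC·CBB·BCC·BCC·CBB·BCC·BCC·BCC·CBB·CBB·BCC·CBB·CBB·DA·CB·BCC·CBB
    A ↦ CB
    B ↦ CBB
    C ↦ BCC
    D ↦ DA

A->CB, B->CBB, C->BCC, D->DA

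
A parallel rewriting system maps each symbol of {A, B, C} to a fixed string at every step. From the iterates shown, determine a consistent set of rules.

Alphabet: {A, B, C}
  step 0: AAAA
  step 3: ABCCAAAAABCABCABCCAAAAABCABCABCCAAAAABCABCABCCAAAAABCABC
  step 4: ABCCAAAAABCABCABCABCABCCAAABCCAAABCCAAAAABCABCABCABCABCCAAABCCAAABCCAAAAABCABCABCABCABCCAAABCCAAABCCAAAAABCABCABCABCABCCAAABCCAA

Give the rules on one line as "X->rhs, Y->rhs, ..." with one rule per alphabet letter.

A->ABC, B->C, C->AA

  step 3 ⇒ step 4: ABCCAAAAABCABCABCCAAAAABCABCABCCAAAAABCABCABCCAAAAABCABC ⇒ ABC·C·AA·AA·ABC·ABC·ABC·ABC·ABC·C·AA·ABC·C·AA·ABC·C·AA·AA·ABC·ABC·ABC·ABC·ABC·C·AA·ABC·C·AA·ABC·C·AA·AA·ABC·ABC·ABC·ABC·ABC·C·AA·ABC·C·AA·ABC·C·AA·AA·ABC·ABC·ABC·ABC·ABC·C·AA·ABC·C·AA
    A ↦ ABC
    B ↦ C
    C ↦ AA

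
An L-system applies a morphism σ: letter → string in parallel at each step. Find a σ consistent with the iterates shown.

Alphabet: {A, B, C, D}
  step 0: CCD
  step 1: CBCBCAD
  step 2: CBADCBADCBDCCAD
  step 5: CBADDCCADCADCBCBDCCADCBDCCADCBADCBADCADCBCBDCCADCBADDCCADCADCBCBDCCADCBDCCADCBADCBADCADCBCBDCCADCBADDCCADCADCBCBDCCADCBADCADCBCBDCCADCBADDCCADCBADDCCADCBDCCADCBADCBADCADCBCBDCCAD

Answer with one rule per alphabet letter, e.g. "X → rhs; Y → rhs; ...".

  step 1 ⇒ step 2: CBCBCAD ⇒ CB·AD·CB·AD·CB·DC·CAD
    A ↦ DC
    B ↦ AD
    C ↦ CB
    D ↦ CAD

A->DC, B->AD, C->CB, D->CAD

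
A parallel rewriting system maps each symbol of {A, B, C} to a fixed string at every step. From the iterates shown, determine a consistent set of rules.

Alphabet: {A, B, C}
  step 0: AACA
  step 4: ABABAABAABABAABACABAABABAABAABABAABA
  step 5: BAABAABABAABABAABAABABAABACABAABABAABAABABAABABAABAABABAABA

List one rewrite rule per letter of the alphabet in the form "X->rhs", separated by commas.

A->BA, B->A, C->CA

  step 4 ⇒ step 5: ABABAABAABABAABACABAABABAABAABABAABA ⇒ BA·A·BA·A·BA·BA·A·BA·BA·A·BA·A·BA·BA·A·BA·CA·BA·A·BA·BA·A·BA·A·BA·BA·A·BA·BA·A·BA·A·BA·BA·A·BA
    A ↦ BA
    B ↦ A
    C ↦ CA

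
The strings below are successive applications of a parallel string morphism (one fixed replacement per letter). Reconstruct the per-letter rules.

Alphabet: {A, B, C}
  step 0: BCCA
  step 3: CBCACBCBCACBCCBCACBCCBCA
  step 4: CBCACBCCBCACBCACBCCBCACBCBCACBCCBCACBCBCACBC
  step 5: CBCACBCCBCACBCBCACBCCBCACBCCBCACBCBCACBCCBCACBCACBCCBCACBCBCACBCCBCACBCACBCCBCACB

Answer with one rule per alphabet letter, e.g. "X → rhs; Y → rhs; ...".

A->C, B->CA, C->CB

  step 4 ⇒ step 5: CBCACBCCBCACBCACBCCBCACBCBCACBCCBCACBCBCACBC ⇒ CB·CA·CB·C·CB·CA·CB·CB·CA·CB·C·CB·CA·CB·C·CB·CA·CB·CB·CA·CB·C·CB·CA·CB·CA·CB·C·CB·CA·CB·CB·CA·CB·C·CB·CA·CB·CA·CB·C·CB·CA·CB
    A ↦ C
    B ↦ CA
    C ↦ CB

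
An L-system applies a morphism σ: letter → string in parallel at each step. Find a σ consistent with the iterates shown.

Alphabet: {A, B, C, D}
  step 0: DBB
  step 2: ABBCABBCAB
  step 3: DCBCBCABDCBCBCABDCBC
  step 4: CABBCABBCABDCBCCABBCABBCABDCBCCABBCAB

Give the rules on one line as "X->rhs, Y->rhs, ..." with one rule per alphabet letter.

  step 3 ⇒ step 4: DCBCBCABDCBCBCABDCBC ⇒ C·AB·BC·AB·BC·AB·DC·BC·C·AB·BC·AB·BC·AB·DC·BC·C·AB·BC·AB
    A ↦ DC
    B ↦ BC
    C ↦ AB
    D ↦ C

A->DC, B->BC, C->AB, D->C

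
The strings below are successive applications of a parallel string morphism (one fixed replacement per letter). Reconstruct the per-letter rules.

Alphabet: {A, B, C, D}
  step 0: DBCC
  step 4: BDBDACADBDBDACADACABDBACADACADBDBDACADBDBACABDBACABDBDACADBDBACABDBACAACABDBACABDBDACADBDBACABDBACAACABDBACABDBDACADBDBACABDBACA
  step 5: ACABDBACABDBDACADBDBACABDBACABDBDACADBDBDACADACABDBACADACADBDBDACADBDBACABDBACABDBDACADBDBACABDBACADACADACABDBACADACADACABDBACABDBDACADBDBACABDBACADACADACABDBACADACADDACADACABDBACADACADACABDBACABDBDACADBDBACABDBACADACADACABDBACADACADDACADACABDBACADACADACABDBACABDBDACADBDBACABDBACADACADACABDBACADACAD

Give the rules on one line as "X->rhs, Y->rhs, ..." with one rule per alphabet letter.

  step 4 ⇒ step 5: BDBDACADBDBDACADACABDBACADACADBDBDACADBDBACABDBACABDBDACADBDBACABDBACAACABDBACABDBDACADBDBACABDBACAACABDBACABDBDACADBDBACABDBACA ⇒ ACA·BDB·ACA·BDB·D·ACA·D·BDB·ACA·BDB·ACA·BDB·D·ACA·D·BDB·D·ACA·D·ACA·BDB·ACA·D·ACA·D·BDB·D·ACA·D·BDB·ACA·BDB·ACA·BDB·D·ACA·D·BDB·ACA·BDB·ACA·D·ACA·D·ACA·BDB·ACA·D·ACA·D·ACA·BDB·ACA·BDB·D·ACA·D·BDB·ACA·BDB·ACA·D·ACA·D·ACA·BDB·ACA·D·ACA·D·D·ACA·D·ACA·BDB·ACA·D·ACA·D·ACA·BDB·ACA·BDB·D·ACA·D·BDB·ACA·BDB·ACA·D·ACA·D·ACA·BDB·ACA·D·ACA·D·D·ACA·D·ACA·BDB·ACA·D·ACA·D·ACA·BDB·ACA·BDB·D·ACA·D·BDB·ACA·BDB·ACA·D·ACA·D·ACA·BDB·ACA·D·ACA·D
    A ↦ D
    B ↦ ACA
    C ↦ ACA
    D ↦ BDB

A->D, B->ACA, C->ACA, D->BDB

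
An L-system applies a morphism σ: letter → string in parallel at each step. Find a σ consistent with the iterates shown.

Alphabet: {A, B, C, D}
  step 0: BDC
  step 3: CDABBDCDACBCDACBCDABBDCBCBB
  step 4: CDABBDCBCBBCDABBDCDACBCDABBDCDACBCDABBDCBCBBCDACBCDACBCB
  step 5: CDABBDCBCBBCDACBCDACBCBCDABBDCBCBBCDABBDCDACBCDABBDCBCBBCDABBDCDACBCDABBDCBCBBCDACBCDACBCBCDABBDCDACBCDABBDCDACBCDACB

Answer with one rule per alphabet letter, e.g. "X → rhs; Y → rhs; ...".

A->BD, B->CB, C->CDA, D->B

  step 4 ⇒ step 5: CDABBDCBCBBCDABBDCDACBCDABBDCDACBCDABBDCBCBBCDACBCDACBCB ⇒ CDA·B·BD·CB·CB·B·CDA·CB·CDA·CB·CB·CDA·B·BD·CB·CB·B·CDA·B·BD·CDA·CB·CDA·B·BD·CB·CB·B·CDA·B·BD·CDA·CB·CDA·B·BD·CB·CB·B·CDA·CB·CDA·CB·CB·CDA·B·BD·CDA·CB·CDA·B·BD·CDA·CB·CDA·CB
    A ↦ BD
    B ↦ CB
    C ↦ CDA
    D ↦ B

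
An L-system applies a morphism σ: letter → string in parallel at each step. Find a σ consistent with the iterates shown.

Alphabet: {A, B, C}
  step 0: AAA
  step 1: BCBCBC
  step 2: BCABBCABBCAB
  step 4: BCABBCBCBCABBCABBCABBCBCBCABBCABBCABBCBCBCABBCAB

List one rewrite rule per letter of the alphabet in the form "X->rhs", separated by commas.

A->BC, B->BC, C->AB

  step 1 ⇒ step 2: BCBCBC ⇒ BC·AB·BC·AB·BC·AB
    B ↦ BC
    C ↦ AB
  step 0 ⇒ step 1: AAA ⇒ BC·BC·BC
    A ↦ BC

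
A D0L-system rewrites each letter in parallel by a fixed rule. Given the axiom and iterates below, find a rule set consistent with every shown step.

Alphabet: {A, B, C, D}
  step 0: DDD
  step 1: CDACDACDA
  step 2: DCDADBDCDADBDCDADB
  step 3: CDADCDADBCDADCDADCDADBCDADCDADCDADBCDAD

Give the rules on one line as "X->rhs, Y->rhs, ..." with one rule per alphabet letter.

A->DB, B->D, C->D, D->CDA

  step 2 ⇒ step 3: DCDADBDCDADBDCDADB ⇒ CDA·D·CDA·DB·CDA·D·CDA·D·CDA·DB·CDA·D·CDA·D·CDA·DB·CDA·D
    A ↦ DB
    B ↦ D
    C ↦ D
    D ↦ CDA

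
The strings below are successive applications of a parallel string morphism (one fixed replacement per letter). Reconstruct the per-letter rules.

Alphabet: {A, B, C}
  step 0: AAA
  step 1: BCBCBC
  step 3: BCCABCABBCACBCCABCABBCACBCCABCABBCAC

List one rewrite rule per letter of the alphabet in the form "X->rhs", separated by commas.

  step 0 ⇒ step 1: AAA ⇒ BC·BC·BC
    A ↦ BC
    B ↦ AC  (constrained at step 1)
    C ↦ CAB  (constrained at step 1)

A->BC, B->AC, C->CAB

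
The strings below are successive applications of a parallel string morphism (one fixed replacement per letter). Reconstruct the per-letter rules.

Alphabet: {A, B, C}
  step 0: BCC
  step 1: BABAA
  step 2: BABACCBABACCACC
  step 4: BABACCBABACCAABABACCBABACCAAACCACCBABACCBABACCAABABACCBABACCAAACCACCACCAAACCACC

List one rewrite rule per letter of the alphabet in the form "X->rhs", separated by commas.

A->ACC, B->BAB, C->A

  step 1 ⇒ step 2: BABAA ⇒ BAB·ACC·BAB·ACC·ACC
    A ↦ ACC
    B ↦ BAB
  step 0 ⇒ step 1: BCC ⇒ BAB·A·A
    C ↦ A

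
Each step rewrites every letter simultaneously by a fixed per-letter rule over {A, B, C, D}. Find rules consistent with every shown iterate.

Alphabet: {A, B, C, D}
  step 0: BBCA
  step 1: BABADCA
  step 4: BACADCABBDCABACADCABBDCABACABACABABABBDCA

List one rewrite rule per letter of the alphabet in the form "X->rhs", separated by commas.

  step 0 ⇒ step 1: BBCA ⇒ BA·BA·D·CA
    A ↦ CA
    B ↦ BA
    C ↦ D
    D ↦ BB  (constrained at step 1)

A->CA, B->BA, C->D, D->BB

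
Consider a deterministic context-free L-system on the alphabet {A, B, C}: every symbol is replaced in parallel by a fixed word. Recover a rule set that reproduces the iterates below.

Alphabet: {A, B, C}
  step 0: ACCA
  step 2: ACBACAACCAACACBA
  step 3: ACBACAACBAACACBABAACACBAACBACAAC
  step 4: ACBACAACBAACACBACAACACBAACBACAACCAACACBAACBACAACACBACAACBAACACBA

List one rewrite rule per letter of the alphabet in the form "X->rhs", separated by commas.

  step 3 ⇒ step 4: ACBACAACBAACACBABAACACBAACBACAAC ⇒ AC·BA·CA·AC·BA·AC·AC·BA·CA·AC·AC·BA·AC·BA·CA·AC·CA·AC·AC·BA·AC·BA·CA·AC·AC·BA·CA·AC·BA·AC·AC·BA
    A ↦ AC
    B ↦ CA
    C ↦ BA

A->AC, B->CA, C->BA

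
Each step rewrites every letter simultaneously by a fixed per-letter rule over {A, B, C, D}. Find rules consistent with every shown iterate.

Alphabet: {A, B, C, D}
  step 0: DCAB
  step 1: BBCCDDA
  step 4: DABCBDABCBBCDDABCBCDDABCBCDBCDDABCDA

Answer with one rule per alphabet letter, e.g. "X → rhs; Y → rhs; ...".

  step 0 ⇒ step 1: DCAB ⇒ B·BC·CD·DA
    A ↦ CD
    B ↦ DA
    C ↦ BC
    D ↦ B

A->CD, B->DA, C->BC, D->B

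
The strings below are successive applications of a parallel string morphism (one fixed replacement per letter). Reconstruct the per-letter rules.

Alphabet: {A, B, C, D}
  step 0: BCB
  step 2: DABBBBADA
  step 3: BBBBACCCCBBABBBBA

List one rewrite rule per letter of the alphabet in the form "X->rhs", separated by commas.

  step 2 ⇒ step 3: DABBBBADA ⇒ BB·BBA·C·C·C·C·BBA·BB·BBA
    A ↦ BBA
    B ↦ C
    D ↦ BB
    C ↦ DA  (constrained at step 0)

A->BBA, B->C, C->DA, D->BB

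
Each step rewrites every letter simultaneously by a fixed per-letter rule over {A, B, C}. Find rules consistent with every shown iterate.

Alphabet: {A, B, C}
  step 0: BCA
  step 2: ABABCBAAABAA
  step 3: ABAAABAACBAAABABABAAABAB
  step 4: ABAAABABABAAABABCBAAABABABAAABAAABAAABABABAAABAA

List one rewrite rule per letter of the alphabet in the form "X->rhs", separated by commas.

A->AB, B->AA, C->CB

  step 3 ⇒ step 4: ABAAABAACBAAABABABAAABAB ⇒ AB·AA·AB·AB·AB·AA·AB·AB·CB·AA·AB·AB·AB·AA·AB·AA·AB·AA·AB·AB·AB·AA·AB·AA
    A ↦ AB
    B ↦ AA
    C ↦ CB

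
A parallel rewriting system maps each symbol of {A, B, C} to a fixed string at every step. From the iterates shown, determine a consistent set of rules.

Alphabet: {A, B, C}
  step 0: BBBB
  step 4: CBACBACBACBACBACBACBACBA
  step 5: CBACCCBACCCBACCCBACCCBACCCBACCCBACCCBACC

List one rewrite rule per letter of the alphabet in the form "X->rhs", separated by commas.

A->CC, B->A, C->CB

  step 4 ⇒ step 5: CBACBACBACBACBACBACBACBA ⇒ CB·A·CC·CB·A·CC·CB·A·CC·CB·A·CC·CB·A·CC·CB·A·CC·CB·A·CC·CB·A·CC
    A ↦ CC
    B ↦ A
    C ↦ CB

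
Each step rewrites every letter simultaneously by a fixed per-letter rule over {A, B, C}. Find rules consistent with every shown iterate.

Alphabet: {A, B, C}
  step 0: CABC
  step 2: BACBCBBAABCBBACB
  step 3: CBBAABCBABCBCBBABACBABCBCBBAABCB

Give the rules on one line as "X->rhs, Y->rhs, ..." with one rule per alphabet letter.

A->BA, B->CB, C->AB

  step 2 ⇒ step 3: BACBCBBAABCBBACB ⇒ CB·BA·AB·CB·AB·CB·CB·BA·BA·CB·AB·CB·CB·BA·AB·CB
    A ↦ BA
    B ↦ CB
    C ↦ AB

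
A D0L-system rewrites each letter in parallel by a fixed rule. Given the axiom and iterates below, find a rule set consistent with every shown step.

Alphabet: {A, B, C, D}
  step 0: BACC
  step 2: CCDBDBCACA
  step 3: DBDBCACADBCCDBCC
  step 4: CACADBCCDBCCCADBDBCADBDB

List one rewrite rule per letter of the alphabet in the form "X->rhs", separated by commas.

A->CC, B->A, C->DB, D->C

  step 3 ⇒ step 4: DBDBCACADBCCDBCC ⇒ C·A·C·A·DB·CC·DB·CC·C·A·DB·DB·C·A·DB·DB
    A ↦ CC
    B ↦ A
    C ↦ DB
    D ↦ C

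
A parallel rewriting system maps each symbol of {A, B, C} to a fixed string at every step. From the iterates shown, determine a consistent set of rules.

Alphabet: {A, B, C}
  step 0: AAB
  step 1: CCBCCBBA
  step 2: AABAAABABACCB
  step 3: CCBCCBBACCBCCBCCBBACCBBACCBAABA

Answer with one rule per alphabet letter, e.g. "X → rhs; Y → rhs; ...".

  step 2 ⇒ step 3: AABAAABABACCB ⇒ CCB·CCB·BA·CCB·CCB·CCB·BA·CCB·BA·CCB·A·A·BA
    A ↦ CCB
    B ↦ BA
    C ↦ A

A->CCB, B->BA, C->A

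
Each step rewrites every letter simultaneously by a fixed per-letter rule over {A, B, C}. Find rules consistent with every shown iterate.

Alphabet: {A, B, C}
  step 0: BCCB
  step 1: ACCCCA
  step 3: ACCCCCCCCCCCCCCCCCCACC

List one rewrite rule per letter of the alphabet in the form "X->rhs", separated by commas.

  step 0 ⇒ step 1: BCCB ⇒ A·CC·CC·A
    B ↦ A
    C ↦ CC
    A ↦ BC  (constrained at step 1)

A->BC, B->A, C->CC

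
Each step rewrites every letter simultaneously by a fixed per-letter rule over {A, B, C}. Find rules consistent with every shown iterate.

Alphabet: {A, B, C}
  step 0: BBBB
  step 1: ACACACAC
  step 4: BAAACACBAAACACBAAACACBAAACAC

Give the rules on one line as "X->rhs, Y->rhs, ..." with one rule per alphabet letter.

A->B, B->AC, C->AA

  step 0 ⇒ step 1: BBBB ⇒ AC·AC·AC·AC
    B ↦ AC
    A ↦ B  (constrained at step 1)
    C ↦ AA  (constrained at step 1)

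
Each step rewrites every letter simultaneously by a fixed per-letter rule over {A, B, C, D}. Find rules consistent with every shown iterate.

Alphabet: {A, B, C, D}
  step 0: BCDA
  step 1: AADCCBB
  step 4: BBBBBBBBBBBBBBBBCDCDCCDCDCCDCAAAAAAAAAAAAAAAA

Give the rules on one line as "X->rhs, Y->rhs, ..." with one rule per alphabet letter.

A->BB, B->AA, C->DC, D->C

  step 0 ⇒ step 1: BCDA ⇒ AA·DC·C·BB
    A ↦ BB
    B ↦ AA
    C ↦ DC
    D ↦ C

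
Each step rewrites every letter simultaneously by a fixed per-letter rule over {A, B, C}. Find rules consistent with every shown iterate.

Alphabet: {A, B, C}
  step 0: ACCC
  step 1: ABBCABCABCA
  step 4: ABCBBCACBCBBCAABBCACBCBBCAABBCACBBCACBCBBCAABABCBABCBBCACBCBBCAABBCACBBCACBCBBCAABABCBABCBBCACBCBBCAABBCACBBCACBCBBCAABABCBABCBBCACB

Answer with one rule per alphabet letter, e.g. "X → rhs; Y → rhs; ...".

A->AB, B->CB, C->BCA

  step 0 ⇒ step 1: ACCC ⇒ AB·BCA·BCA·BCA
    A ↦ AB
    C ↦ BCA
    B ↦ CB  (constrained at step 1)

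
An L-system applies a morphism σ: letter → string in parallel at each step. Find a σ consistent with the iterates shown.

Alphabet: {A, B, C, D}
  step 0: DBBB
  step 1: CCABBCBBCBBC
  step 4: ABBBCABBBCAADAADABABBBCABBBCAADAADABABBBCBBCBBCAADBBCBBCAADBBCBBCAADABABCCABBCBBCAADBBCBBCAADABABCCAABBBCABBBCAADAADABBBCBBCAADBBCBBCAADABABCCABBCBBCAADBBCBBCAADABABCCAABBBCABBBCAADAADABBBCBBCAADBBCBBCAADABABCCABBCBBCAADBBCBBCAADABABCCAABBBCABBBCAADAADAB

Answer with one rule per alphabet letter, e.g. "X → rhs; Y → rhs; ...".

A->AB, B->BBC, C->AAD, D->CCA

  step 0 ⇒ step 1: DBBB ⇒ CCA·BBC·BBC·BBC
    B ↦ BBC
    D ↦ CCA
    A ↦ AB  (constrained at step 1)
    C ↦ AAD  (constrained at step 1)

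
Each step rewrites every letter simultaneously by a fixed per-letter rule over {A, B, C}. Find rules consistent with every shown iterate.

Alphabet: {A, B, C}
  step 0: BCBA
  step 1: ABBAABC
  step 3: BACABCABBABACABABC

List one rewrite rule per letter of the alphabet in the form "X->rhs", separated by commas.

  step 0 ⇒ step 1: BCBA ⇒ AB·BA·AB·C
    A ↦ C
    B ↦ AB
    C ↦ BA

A->C, B->AB, C->BA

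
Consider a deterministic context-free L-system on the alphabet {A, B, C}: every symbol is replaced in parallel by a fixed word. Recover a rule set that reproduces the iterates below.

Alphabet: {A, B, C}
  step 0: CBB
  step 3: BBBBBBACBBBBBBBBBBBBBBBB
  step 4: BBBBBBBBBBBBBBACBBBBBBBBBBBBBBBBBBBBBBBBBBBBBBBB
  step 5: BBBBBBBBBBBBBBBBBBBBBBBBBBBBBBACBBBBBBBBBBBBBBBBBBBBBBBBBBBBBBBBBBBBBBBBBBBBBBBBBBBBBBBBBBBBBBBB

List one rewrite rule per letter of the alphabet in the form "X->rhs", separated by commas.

  step 4 ⇒ step 5: BBBBBBBBBBBBBBACBBBBBBBBBBBBBBBBBBBBBBBBBBBBBBBB ⇒ BB·BB·BB·BB·BB·BB·BB·BB·BB·BB·BB·BB·BB·BB·BB·AC·BB·BB·BB·BB·BB·BB·BB·BB·BB·BB·BB·BB·BB·BB·BB·BB·BB·BB·BB·BB·BB·BB·BB·BB·BB·BB·BB·BB·BB·BB·BB·BB
    A ↦ BB
    B ↦ BB
    C ↦ AC

A->BB, B->BB, C->AC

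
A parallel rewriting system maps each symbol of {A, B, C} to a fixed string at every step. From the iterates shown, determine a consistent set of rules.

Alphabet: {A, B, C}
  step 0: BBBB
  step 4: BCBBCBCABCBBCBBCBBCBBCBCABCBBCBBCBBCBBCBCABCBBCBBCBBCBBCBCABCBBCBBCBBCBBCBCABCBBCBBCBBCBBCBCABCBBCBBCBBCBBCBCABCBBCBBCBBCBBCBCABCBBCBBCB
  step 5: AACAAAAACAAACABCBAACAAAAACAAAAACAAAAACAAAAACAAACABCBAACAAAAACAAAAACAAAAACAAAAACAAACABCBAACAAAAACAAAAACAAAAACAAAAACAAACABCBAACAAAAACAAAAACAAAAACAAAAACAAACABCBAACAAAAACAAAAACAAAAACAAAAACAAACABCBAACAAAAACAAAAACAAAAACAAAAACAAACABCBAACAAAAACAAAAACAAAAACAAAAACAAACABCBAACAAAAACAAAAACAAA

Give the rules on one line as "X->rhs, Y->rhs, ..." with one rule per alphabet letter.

  step 4 ⇒ step 5: BCBBCBCABCBBCBBCBBCBBCBCABCBBCBBCBBCBBCBCABCBBCBBCBBCBBCBCABCBBCBBCBBCBBCBCABCBBCBBCBBCBBCBCABCBBCBBCBBCBBCBCABCBBCBBCBBCBBCBCABCBBCBBCB ⇒ AA·CA·AA·AA·CA·AA·CA·BCB·AA·CA·AA·AA·CA·AA·AA·CA·AA·AA·CA·AA·AA·CA·AA·CA·BCB·AA·CA·AA·AA·CA·AA·AA·CA·AA·AA·CA·AA·AA·CA·AA·CA·BCB·AA·CA·AA·AA·CA·AA·AA·CA·AA·AA·CA·AA·AA·CA·AA·CA·BCB·AA·CA·AA·AA·CA·AA·AA·CA·AA·AA·CA·AA·AA·CA·AA·CA·BCB·AA·CA·AA·AA·CA·AA·AA·CA·AA·AA·CA·AA·AA·CA·AA·CA·BCB·AA·CA·AA·AA·CA·AA·AA·CA·AA·AA·CA·AA·AA·CA·AA·CA·BCB·AA·CA·AA·AA·CA·AA·AA·CA·AA·AA·CA·AA·AA·CA·AA·CA·BCB·AA·CA·AA·AA·CA·AA·AA·CA·AA
    A ↦ BCB
    B ↦ AA
    C ↦ CA

A->BCB, B->AA, C->CA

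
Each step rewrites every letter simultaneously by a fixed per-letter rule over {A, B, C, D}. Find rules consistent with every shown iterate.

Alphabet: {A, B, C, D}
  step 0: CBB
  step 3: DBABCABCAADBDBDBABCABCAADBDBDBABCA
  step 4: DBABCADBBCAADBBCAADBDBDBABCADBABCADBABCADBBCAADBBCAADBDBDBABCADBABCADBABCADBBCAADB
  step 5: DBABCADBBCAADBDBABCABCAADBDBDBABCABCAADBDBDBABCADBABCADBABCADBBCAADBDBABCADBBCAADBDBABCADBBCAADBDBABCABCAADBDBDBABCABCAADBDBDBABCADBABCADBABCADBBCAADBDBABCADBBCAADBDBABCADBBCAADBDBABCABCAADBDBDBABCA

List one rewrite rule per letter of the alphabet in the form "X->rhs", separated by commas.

  step 4 ⇒ step 5: DBABCADBBCAADBBCAADBDBDBABCADBABCADBABCADBBCAADBBCAADBDBDBABCADBABCADBABCADBBCAADB ⇒ DBA·BCA·DB·BCA·A·DB·DBA·BCA·BCA·A·DB·DB·DBA·BCA·BCA·A·DB·DB·DBA·BCA·DBA·BCA·DBA·BCA·DB·BCA·A·DB·DBA·BCA·DB·BCA·A·DB·DBA·BCA·DB·BCA·A·DB·DBA·BCA·BCA·A·DB·DB·DBA·BCA·BCA·A·DB·DB·DBA·BCA·DBA·BCA·DBA·BCA·DB·BCA·A·DB·DBA·BCA·DB·BCA·A·DB·DBA·BCA·DB·BCA·A·DB·DBA·BCA·BCA·A·DB·DB·DBA·BCA
    A ↦ DB
    B ↦ BCA
    C ↦ A
    D ↦ DBA

A->DB, B->BCA, C->A, D->DBA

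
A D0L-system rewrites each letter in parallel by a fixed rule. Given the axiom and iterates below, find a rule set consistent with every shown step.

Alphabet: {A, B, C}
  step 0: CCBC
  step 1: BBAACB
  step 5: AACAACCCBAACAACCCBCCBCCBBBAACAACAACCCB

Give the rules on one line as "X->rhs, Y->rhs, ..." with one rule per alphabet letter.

  step 0 ⇒ step 1: CCBC ⇒ B·B·AAC·B
    B ↦ AAC
    C ↦ B
    A ↦ C  (constrained at step 1)

A->C, B->AAC, C->B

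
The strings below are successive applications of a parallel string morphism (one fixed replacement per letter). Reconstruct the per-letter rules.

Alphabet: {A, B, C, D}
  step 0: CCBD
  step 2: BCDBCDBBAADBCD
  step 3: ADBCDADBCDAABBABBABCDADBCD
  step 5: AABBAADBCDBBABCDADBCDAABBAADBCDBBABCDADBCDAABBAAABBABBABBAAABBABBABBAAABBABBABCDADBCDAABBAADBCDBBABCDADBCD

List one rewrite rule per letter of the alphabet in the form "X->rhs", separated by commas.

A->BBA, B->A, C->D, D->BCD

  step 2 ⇒ step 3: BCDBCDBBAADBCD ⇒ A·D·BCD·A·D·BCD·A·A·BBA·BBA·BCD·A·D·BCD
    A ↦ BBA
    B ↦ A
    C ↦ D
    D ↦ BCD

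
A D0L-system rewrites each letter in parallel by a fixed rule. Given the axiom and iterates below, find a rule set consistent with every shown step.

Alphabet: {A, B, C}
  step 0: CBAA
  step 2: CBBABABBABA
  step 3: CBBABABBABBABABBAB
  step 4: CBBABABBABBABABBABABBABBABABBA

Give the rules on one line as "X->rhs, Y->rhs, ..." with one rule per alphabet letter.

  step 3 ⇒ step 4: CBBABABBABBABABBAB ⇒ CB·BA·BA·B·BA·B·BA·BA·B·BA·BA·B·BA·B·BA·BA·B·BA
    A ↦ B
    B ↦ BA
    C ↦ CB

A->B, B->BA, C->CB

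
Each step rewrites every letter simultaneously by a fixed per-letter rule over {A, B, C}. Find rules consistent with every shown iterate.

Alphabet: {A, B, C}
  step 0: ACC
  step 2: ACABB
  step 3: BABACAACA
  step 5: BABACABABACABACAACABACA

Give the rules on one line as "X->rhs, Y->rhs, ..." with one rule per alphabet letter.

  step 2 ⇒ step 3: ACABB ⇒ B·A·B·ACA·ACA
    A ↦ B
    B ↦ ACA
    C ↦ A

A->B, B->ACA, C->A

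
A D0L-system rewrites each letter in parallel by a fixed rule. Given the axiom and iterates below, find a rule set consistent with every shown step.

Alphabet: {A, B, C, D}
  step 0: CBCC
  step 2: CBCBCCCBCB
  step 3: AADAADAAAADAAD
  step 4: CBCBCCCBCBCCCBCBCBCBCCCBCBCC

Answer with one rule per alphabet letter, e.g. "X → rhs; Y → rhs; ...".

A->CB, B->AD, C->A, D->CC

  step 3 ⇒ step 4: AADAADAAAADAAD ⇒ CB·CB·CC·CB·CB·CC·CB·CB·CB·CB·CC·CB·CB·CC
    A ↦ CB
    D ↦ CC
  step 2 ⇒ step 3: CBCBCCCBCB ⇒ A·AD·A·AD·A·A·A·AD·A·AD
    B ↦ AD
  step 2 ⇒ step 3: CBCBCCCBCB ⇒ A·AD·A·AD·A·A·A·AD·A·AD
    C ↦ A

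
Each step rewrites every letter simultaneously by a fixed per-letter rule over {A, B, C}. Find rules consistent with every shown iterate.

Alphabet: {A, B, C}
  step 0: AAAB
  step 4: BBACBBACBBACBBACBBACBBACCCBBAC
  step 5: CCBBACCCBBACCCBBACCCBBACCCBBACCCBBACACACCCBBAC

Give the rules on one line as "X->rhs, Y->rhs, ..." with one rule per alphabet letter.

  step 4 ⇒ step 5: BBACBBACBBACBBACBBACBBACCCBBAC ⇒ C·C·BB·AC·C·C·BB·AC·C·C·BB·AC·C·C·BB·AC·C·C·BB·AC·C·C·BB·AC·AC·AC·C·C·BB·AC
    A ↦ BB
    B ↦ C
    C ↦ AC

A->BB, B->C, C->AC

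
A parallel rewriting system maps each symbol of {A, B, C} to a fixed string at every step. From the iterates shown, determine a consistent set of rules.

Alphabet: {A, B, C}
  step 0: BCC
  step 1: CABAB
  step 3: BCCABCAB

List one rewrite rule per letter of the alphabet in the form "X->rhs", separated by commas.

A->B, B->C, C->AB

  step 0 ⇒ step 1: BCC ⇒ C·AB·AB
    B ↦ C
    C ↦ AB
    A ↦ B  (constrained at step 1)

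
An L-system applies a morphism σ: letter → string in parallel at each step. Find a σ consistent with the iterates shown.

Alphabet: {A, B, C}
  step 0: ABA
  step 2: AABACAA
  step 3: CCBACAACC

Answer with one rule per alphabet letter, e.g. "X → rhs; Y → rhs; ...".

  step 2 ⇒ step 3: AABACAA ⇒ C·C·BA·C·AA·C·C
    A ↦ C
    B ↦ BA
    C ↦ AA

A->C, B->BA, C->AA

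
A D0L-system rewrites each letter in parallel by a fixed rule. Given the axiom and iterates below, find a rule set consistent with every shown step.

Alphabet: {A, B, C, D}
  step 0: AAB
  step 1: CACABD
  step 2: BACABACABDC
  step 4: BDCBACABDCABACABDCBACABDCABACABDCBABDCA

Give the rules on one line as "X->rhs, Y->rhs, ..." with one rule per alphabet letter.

  step 1 ⇒ step 2: CACABD ⇒ BA·CA·BA·CA·BD·C
    A ↦ CA
    B ↦ BD
    C ↦ BA
    D ↦ C

A->CA, B->BD, C->BA, D->C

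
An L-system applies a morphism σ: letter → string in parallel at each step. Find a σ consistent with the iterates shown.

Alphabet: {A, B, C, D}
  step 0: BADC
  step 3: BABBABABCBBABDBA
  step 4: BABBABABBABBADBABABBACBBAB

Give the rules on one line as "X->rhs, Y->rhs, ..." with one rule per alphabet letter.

A->B, B->BA, C->D, D->CB

  step 3 ⇒ step 4: BABBABABCBBABDBA ⇒ BA·B·BA·BA·B·BA·B·BA·D·BA·BA·B·BA·CB·BA·B
    A ↦ B
    B ↦ BA
    C ↦ D
    D ↦ CB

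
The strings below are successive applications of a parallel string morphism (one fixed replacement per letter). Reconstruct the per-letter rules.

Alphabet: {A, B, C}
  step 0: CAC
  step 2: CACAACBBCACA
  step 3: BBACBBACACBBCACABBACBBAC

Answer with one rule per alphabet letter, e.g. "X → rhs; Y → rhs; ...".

  step 2 ⇒ step 3: CACAACBBCACA ⇒ BB·AC·BB·AC·AC·BB·CA·CA·BB·AC·BB·AC
    A ↦ AC
    B ↦ CA
    C ↦ BB

A->AC, B->CA, C->BB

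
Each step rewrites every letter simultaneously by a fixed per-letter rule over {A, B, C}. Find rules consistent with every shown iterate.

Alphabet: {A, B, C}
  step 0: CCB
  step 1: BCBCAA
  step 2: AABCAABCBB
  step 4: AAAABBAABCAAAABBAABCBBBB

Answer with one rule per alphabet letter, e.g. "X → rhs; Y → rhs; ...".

A->B, B->AA, C->BC

  step 1 ⇒ step 2: BCBCAA ⇒ AA·BC·AA·BC·B·B
    A ↦ B
    B ↦ AA
    C ↦ BC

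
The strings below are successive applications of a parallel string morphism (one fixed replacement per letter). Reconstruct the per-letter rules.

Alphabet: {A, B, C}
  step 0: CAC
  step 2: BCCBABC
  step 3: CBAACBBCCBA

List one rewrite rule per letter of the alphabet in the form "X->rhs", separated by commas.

  step 2 ⇒ step 3: BCCBABC ⇒ CB·A·A·CB·BC·CB·A
    A ↦ BC
    B ↦ CB
    C ↦ A

A->BC, B->CB, C->A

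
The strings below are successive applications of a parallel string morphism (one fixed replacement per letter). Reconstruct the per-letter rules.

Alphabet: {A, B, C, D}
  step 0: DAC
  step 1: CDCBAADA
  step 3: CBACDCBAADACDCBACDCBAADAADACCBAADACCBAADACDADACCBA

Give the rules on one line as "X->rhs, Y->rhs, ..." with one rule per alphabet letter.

A->CBA, B->C, C->ADA, D->CD

  step 0 ⇒ step 1: DAC ⇒ CD·CBA·ADA
    A ↦ CBA
    C ↦ ADA
    D ↦ CD
    B ↦ C  (constrained at step 1)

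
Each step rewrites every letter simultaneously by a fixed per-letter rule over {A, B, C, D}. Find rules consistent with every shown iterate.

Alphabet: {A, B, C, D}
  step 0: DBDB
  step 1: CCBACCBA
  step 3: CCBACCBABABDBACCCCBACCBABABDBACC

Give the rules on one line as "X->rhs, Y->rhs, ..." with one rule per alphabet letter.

A->BD, B->BA, C->DB, D->CC

  step 0 ⇒ step 1: DBDB ⇒ CC·BA·CC·BA
    B ↦ BA
    D ↦ CC
    A ↦ BD  (constrained at step 1)
    C ↦ DB  (constrained at step 1)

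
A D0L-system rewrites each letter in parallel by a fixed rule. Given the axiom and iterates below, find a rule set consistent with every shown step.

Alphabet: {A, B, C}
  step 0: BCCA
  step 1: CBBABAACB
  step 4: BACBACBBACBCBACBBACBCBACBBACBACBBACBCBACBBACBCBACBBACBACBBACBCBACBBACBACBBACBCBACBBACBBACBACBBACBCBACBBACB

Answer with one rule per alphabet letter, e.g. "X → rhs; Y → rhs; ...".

  step 0 ⇒ step 1: BCCA ⇒ CB·BA·BA·ACB
    A ↦ ACB
    B ↦ CB
    C ↦ BA

A->ACB, B->CB, C->BA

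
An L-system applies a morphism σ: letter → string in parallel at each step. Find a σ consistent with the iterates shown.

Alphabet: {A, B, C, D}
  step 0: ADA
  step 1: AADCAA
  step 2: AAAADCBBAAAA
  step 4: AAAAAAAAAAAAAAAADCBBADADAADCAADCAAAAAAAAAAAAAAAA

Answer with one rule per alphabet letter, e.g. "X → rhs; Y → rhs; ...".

A->AA, B->AD, C->BB, D->DC

  step 1 ⇒ step 2: AADCAA ⇒ AA·AA·DC·BB·AA·AA
    A ↦ AA
    C ↦ BB
    D ↦ DC
    B ↦ AD  (constrained at step 2)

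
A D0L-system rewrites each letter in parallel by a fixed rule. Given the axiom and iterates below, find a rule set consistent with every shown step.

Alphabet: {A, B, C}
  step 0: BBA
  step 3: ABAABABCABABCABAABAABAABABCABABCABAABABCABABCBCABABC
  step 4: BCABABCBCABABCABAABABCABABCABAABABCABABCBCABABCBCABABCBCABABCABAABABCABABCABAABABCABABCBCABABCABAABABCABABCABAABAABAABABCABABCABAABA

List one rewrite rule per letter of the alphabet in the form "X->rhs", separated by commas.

  step 3 ⇒ step 4: ABAABABCABABCABAABAABAABABCABABCABAABABCABABCBCABABC ⇒ BC·ABA·BC·BC·ABA·BC·ABA·ABA·BC·ABA·BC·ABA·ABA·BC·ABA·BC·BC·ABA·BC·BC·ABA·BC·BC·ABA·BC·ABA·ABA·BC·ABA·BC·ABA·ABA·BC·ABA·BC·BC·ABA·BC·ABA·ABA·BC·ABA·BC·ABA·ABA·ABA·ABA·BC·ABA·BC·ABA·ABA
    A ↦ BC
    B ↦ ABA
    C ↦ ABA

A->BC, B->ABA, C->ABA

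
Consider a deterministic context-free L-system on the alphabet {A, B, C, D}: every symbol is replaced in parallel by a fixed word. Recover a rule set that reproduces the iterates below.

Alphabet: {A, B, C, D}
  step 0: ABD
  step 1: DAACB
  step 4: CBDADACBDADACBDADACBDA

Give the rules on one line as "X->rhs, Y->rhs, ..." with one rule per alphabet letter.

A->DA, B->A, C->D, D->CB

  step 0 ⇒ step 1: ABD ⇒ DA·A·CB
    A ↦ DA
    B ↦ A
    D ↦ CB
    C ↦ D  (constrained at step 1)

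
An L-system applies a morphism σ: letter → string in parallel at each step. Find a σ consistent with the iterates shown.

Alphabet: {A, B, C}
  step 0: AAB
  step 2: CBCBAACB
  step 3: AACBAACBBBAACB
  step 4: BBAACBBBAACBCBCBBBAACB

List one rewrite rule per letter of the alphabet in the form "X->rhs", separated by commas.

A->B, B->CB, C->AA

  step 3 ⇒ step 4: AACBAACBBBAACB ⇒ B·B·AA·CB·B·B·AA·CB·CB·CB·B·B·AA·CB
    A ↦ B
    B ↦ CB
    C ↦ AA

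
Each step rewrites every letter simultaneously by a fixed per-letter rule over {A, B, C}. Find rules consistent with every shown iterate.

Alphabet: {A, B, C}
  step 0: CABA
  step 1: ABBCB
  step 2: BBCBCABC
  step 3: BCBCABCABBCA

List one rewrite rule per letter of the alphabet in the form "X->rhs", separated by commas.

  step 2 ⇒ step 3: BBCBCABC ⇒ BC·BC·A·BC·A·B·BC·A
    A ↦ B
    B ↦ BC
    C ↦ A

A->B, B->BC, C->A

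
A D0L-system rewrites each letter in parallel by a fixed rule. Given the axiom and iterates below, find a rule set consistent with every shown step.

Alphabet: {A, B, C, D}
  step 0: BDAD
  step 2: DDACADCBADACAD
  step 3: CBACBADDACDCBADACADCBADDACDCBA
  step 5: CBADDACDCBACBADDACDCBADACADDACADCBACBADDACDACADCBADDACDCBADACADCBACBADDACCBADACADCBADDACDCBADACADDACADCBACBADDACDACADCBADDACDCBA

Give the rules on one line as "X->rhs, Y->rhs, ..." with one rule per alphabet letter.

A->D, B->A, C->DAC, D->CBA

  step 2 ⇒ step 3: DDACADCBADACAD ⇒ CBA·CBA·D·DAC·D·CBA·DAC·A·D·CBA·D·DAC·D·CBA
    A ↦ D
    B ↦ A
    C ↦ DAC
    D ↦ CBA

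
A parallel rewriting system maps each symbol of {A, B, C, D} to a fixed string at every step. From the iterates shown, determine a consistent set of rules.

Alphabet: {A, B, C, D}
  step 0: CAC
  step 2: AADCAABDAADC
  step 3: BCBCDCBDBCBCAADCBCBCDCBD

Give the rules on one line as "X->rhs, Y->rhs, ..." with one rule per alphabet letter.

  step 2 ⇒ step 3: AADCAABDAADC ⇒ BC·BC·DC·BD·BC·BC·AA·DC·BC·BC·DC·BD
    A ↦ BC
    B ↦ AA
    C ↦ BD
    D ↦ DC

A->BC, B->AA, C->BD, D->DC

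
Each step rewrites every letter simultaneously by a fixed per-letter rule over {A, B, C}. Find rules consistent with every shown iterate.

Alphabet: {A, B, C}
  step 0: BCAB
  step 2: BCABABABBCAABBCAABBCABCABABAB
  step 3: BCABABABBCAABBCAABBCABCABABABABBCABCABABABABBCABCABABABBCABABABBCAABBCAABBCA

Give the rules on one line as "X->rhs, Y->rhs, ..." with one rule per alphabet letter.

A->AB, B->BCA, C->BAB

  step 2 ⇒ step 3: BCABABABBCAABBCAABBCABCABABAB ⇒ BCA·BAB·AB·BCA·AB·BCA·AB·BCA·BCA·BAB·AB·AB·BCA·BCA·BAB·AB·AB·BCA·BCA·BAB·AB·BCA·BAB·AB·BCA·AB·BCA·AB·BCA
    A ↦ AB
    B ↦ BCA
    C ↦ BAB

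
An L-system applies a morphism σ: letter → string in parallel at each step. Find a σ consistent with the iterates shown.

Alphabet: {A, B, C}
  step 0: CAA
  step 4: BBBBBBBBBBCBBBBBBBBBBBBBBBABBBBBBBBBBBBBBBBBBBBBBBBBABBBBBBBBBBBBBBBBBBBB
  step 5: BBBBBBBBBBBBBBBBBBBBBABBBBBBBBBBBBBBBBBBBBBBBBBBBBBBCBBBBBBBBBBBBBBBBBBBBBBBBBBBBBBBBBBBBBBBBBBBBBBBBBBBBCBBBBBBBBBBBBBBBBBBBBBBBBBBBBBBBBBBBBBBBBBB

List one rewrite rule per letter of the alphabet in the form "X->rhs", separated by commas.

A->CBB, B->BB, C->BA

  step 4 ⇒ step 5: BBBBBBBBBBCBBBBBBBBBBBBBBBABBBBBBBBBBBBBBBBBBBBBBBBBABBBBBBBBBBBBBBBBBBBB ⇒ BB·BB·BB·BB·BB·BB·BB·BB·BB·BB·BA·BB·BB·BB·BB·BB·BB·BB·BB·BB·BB·BB·BB·BB·BB·BB·CBB·BB·BB·BB·BB·BB·BB·BB·BB·BB·BB·BB·BB·BB·BB·BB·BB·BB·BB·BB·BB·BB·BB·BB·BB·BB·CBB·BB·BB·BB·BB·BB·BB·BB·BB·BB·BB·BB·BB·BB·BB·BB·BB·BB·BB·BB·BB
    A ↦ CBB
    B ↦ BB
    C ↦ BA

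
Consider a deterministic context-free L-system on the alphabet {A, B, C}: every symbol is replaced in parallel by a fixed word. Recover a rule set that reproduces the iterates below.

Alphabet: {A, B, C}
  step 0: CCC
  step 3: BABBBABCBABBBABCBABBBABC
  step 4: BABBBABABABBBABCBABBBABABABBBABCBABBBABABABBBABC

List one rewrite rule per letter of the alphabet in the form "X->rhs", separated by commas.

A->BB, B->BA, C->BC

  step 3 ⇒ step 4: BABBBABCBABBBABCBABBBABC ⇒ BA·BB·BA·BA·BA·BB·BA·BC·BA·BB·BA·BA·BA·BB·BA·BC·BA·BB·BA·BA·BA·BB·BA·BC
    A ↦ BB
    B ↦ BA
    C ↦ BC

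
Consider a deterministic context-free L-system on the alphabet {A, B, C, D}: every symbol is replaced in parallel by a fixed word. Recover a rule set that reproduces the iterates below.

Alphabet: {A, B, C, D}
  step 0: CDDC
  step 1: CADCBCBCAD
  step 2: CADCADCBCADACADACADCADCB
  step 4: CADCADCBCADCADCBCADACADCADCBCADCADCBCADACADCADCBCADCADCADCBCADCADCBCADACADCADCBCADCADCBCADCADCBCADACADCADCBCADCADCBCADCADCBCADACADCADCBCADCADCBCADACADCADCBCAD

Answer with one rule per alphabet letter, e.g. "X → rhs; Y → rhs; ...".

  step 1 ⇒ step 2: CADCBCBCAD ⇒ CAD·CAD·CB·CAD·A·CAD·A·CAD·CAD·CB
    A ↦ CAD
    B ↦ A
    C ↦ CAD
    D ↦ CB

A->CAD, B->A, C->CAD, D->CB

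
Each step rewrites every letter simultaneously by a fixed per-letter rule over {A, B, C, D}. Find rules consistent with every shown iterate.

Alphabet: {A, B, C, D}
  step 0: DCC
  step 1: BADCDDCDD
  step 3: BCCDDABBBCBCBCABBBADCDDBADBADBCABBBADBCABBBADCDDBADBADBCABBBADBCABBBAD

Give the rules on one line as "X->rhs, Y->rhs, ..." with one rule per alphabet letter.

  step 0 ⇒ step 1: DCC ⇒ BAD·CDD·CDD
    C ↦ CDD
    D ↦ BAD
    A ↦ ABB  (constrained at step 1)
    B ↦ BC  (constrained at step 1)

A->ABB, B->BC, C->CDD, D->BAD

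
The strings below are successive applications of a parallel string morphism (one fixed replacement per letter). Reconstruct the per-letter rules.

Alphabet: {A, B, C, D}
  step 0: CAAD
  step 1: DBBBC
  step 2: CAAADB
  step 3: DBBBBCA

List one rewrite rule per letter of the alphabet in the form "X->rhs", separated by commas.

A->B, B->A, C->DB, D->C

  step 2 ⇒ step 3: CAAADB ⇒ DB·B·B·B·C·A
    A ↦ B
    B ↦ A
    C ↦ DB
    D ↦ C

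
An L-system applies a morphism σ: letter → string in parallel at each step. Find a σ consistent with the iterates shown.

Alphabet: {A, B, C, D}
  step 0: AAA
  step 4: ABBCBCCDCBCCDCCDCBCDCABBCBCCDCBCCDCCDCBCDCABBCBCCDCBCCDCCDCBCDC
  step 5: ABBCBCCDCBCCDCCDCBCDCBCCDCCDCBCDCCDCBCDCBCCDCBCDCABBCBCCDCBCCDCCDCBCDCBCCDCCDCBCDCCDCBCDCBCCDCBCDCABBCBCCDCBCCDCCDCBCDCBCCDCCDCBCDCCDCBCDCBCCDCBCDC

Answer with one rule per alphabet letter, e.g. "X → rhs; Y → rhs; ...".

A->AB, B->BC, C->CDC, D->B

  step 4 ⇒ step 5: ABBCBCCDCBCCDCCDCBCDCABBCBCCDCBCCDCCDCBCDCABBCBCCDCBCCDCCDCBCDC ⇒ AB·BC·BC·CDC·BC·CDC·CDC·B·CDC·BC·CDC·CDC·B·CDC·CDC·B·CDC·BC·CDC·B·CDC·AB·BC·BC·CDC·BC·CDC·CDC·B·CDC·BC·CDC·CDC·B·CDC·CDC·B·CDC·BC·CDC·B·CDC·AB·BC·BC·CDC·BC·CDC·CDC·B·CDC·BC·CDC·CDC·B·CDC·CDC·B·CDC·BC·CDC·B·CDC
    A ↦ AB
    B ↦ BC
    C ↦ CDC
    D ↦ B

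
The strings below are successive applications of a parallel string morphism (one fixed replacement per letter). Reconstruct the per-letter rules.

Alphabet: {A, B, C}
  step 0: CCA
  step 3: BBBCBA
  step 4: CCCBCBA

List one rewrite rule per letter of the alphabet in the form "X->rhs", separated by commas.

  step 3 ⇒ step 4: BBBCBA ⇒ C·C·C·B·C·BA
    A ↦ BA
    B ↦ C
    C ↦ B

A->BA, B->C, C->B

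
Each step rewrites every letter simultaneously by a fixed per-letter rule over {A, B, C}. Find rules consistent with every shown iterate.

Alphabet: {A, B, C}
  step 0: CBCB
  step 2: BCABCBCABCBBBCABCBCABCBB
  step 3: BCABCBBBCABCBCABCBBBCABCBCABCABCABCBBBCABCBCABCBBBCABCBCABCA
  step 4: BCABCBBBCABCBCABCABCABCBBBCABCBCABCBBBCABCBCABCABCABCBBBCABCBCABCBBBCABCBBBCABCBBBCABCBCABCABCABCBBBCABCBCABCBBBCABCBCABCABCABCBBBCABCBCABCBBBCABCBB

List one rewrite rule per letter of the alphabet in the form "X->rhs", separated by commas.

  step 3 ⇒ step 4: BCABCBBBCABCBCABCBBBCABCBCABCABCABCBBBCABCBCABCBBBCABCBCABCA ⇒ BCA·BC·BB·BCA·BC·BCA·BCA·BCA·BC·BB·BCA·BC·BCA·BC·BB·BCA·BC·BCA·BCA·BCA·BC·BB·BCA·BC·BCA·BC·BB·BCA·BC·BB·BCA·BC·BB·BCA·BC·BCA·BCA·BCA·BC·BB·BCA·BC·BCA·BC·BB·BCA·BC·BCA·BCA·BCA·BC·BB·BCA·BC·BCA·BC·BB·BCA·BC·BB
    A ↦ BB
    B ↦ BCA
    C ↦ BC

A->BB, B->BCA, C->BC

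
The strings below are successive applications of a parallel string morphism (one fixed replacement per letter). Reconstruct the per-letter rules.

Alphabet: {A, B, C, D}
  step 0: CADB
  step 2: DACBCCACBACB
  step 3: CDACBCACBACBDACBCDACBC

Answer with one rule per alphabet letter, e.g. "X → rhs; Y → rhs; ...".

  step 2 ⇒ step 3: DACBCCACBACB ⇒ C·D·ACB·C·ACB·ACB·D·ACB·C·D·ACB·C
    A ↦ D
    B ↦ C
    C ↦ ACB
    D ↦ C

A->D, B->C, C->ACB, D->C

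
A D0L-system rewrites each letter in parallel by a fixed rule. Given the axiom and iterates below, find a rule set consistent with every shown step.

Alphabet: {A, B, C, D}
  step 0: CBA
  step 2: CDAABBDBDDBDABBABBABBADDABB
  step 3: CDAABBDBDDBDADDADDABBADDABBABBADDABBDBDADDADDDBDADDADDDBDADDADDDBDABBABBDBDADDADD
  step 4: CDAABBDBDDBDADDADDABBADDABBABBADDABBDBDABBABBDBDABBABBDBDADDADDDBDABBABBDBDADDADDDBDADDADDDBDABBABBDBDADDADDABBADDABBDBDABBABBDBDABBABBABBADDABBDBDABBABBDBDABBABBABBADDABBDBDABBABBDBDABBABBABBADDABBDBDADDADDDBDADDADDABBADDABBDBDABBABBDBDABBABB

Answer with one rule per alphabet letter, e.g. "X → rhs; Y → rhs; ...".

  step 3 ⇒ step 4: CDAABBDBDDBDADDADDABBADDABBABBADDABBDBDADDADDDBDADDADDDBDADDADDDBDABBABBDBDADDADD ⇒ CDA·ABB·DBD·DBD·ADD·ADD·ABB·ADD·ABB·ABB·ADD·ABB·DBD·ABB·ABB·DBD·ABB·ABB·DBD·ADD·ADD·DBD·ABB·ABB·DBD·ADD·ADD·DBD·ADD·ADD·DBD·ABB·ABB·DBD·ADD·ADD·ABB·ADD·ABB·DBD·ABB·ABB·DBD·ABB·ABB·ABB·ADD·ABB·DBD·ABB·ABB·DBD·ABB·ABB·ABB·ADD·ABB·DBD·ABB·ABB·DBD·ABB·ABB·ABB·ADD·ABB·DBD·ADD·ADD·DBD·ADD·ADD·ABB·ADD·ABB·DBD·ABB·ABB·DBD·ABB·ABB
    A ↦ DBD
    B ↦ ADD
    C ↦ CDA
    D ↦ ABB

A->DBD, B->ADD, C->CDA, D->ABB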